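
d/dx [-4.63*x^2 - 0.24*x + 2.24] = -9.26*x - 0.24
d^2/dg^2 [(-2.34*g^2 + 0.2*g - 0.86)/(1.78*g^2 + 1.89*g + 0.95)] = (17.011816*g^3 + 7.392696*g^2 - 19.388472*g - 8.177392)/(5.639752*g^6 + 17.964828*g^5 + 28.104954*g^4 + 25.927209*g^3 + 14.999835*g^2 + 5.117175*g + 0.857375)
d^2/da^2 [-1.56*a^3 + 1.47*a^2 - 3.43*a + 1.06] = 2.94 - 9.36*a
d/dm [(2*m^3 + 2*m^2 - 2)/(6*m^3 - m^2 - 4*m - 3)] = 2*(-7*m^4 - 8*m^3 + 5*m^2 - 8*m - 4)/(36*m^6 - 12*m^5 - 47*m^4 - 28*m^3 + 22*m^2 + 24*m + 9)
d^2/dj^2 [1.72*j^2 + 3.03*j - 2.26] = 3.44000000000000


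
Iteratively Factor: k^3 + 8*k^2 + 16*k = (k)*(k^2 + 8*k + 16) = k*(k + 4)*(k + 4)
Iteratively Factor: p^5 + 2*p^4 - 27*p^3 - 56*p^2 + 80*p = (p + 4)*(p^4 - 2*p^3 - 19*p^2 + 20*p) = (p - 5)*(p + 4)*(p^3 + 3*p^2 - 4*p) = (p - 5)*(p - 1)*(p + 4)*(p^2 + 4*p) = (p - 5)*(p - 1)*(p + 4)^2*(p)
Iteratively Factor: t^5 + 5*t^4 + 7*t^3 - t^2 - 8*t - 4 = (t + 2)*(t^4 + 3*t^3 + t^2 - 3*t - 2) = (t + 1)*(t + 2)*(t^3 + 2*t^2 - t - 2) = (t + 1)*(t + 2)^2*(t^2 - 1) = (t + 1)^2*(t + 2)^2*(t - 1)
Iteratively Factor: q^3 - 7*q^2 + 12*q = (q)*(q^2 - 7*q + 12) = q*(q - 3)*(q - 4)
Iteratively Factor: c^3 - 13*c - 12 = (c + 1)*(c^2 - c - 12) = (c + 1)*(c + 3)*(c - 4)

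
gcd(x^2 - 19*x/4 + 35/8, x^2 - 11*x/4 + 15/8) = x - 5/4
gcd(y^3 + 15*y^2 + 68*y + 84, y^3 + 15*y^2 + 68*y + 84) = y^3 + 15*y^2 + 68*y + 84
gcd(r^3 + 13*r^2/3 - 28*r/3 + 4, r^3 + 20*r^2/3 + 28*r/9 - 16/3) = r^2 + 16*r/3 - 4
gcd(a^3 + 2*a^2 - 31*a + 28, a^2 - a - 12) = a - 4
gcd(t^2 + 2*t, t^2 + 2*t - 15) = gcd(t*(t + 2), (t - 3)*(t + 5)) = 1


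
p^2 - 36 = (p - 6)*(p + 6)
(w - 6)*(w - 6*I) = w^2 - 6*w - 6*I*w + 36*I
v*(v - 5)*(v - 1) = v^3 - 6*v^2 + 5*v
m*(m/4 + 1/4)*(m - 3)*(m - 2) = m^4/4 - m^3 + m^2/4 + 3*m/2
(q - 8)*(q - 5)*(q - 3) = q^3 - 16*q^2 + 79*q - 120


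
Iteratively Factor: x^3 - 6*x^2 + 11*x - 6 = (x - 1)*(x^2 - 5*x + 6) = (x - 2)*(x - 1)*(x - 3)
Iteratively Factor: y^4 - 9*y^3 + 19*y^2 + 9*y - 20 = (y - 1)*(y^3 - 8*y^2 + 11*y + 20) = (y - 1)*(y + 1)*(y^2 - 9*y + 20) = (y - 5)*(y - 1)*(y + 1)*(y - 4)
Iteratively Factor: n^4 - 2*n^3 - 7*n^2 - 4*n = (n + 1)*(n^3 - 3*n^2 - 4*n) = (n - 4)*(n + 1)*(n^2 + n) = (n - 4)*(n + 1)^2*(n)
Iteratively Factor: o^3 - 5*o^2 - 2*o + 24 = (o - 4)*(o^2 - o - 6) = (o - 4)*(o - 3)*(o + 2)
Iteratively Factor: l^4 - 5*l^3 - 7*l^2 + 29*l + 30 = (l + 1)*(l^3 - 6*l^2 - l + 30) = (l + 1)*(l + 2)*(l^2 - 8*l + 15) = (l - 3)*(l + 1)*(l + 2)*(l - 5)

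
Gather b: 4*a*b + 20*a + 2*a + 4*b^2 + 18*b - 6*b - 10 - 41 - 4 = 22*a + 4*b^2 + b*(4*a + 12) - 55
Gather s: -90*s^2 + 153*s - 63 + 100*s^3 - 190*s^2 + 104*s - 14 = 100*s^3 - 280*s^2 + 257*s - 77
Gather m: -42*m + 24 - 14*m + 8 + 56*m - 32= 0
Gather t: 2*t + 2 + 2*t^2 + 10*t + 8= 2*t^2 + 12*t + 10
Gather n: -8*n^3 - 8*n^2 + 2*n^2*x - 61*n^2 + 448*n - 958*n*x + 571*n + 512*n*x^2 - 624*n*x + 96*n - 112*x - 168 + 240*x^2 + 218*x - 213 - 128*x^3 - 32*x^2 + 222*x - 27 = -8*n^3 + n^2*(2*x - 69) + n*(512*x^2 - 1582*x + 1115) - 128*x^3 + 208*x^2 + 328*x - 408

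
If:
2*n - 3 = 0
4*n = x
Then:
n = 3/2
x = 6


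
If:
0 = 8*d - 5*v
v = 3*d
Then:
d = 0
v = 0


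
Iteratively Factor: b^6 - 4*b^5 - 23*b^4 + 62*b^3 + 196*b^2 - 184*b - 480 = (b - 5)*(b^5 + b^4 - 18*b^3 - 28*b^2 + 56*b + 96) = (b - 5)*(b - 4)*(b^4 + 5*b^3 + 2*b^2 - 20*b - 24) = (b - 5)*(b - 4)*(b + 2)*(b^3 + 3*b^2 - 4*b - 12) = (b - 5)*(b - 4)*(b + 2)*(b + 3)*(b^2 - 4) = (b - 5)*(b - 4)*(b - 2)*(b + 2)*(b + 3)*(b + 2)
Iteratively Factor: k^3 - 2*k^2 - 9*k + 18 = (k - 3)*(k^2 + k - 6) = (k - 3)*(k - 2)*(k + 3)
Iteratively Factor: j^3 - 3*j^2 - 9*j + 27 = (j - 3)*(j^2 - 9) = (j - 3)^2*(j + 3)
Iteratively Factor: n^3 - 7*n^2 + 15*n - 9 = (n - 3)*(n^2 - 4*n + 3) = (n - 3)*(n - 1)*(n - 3)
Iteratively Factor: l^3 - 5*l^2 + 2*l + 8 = (l - 4)*(l^2 - l - 2) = (l - 4)*(l + 1)*(l - 2)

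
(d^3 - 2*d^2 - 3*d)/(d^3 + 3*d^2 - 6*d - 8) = d*(d - 3)/(d^2 + 2*d - 8)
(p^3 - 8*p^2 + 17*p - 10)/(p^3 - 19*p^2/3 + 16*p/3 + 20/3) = 3*(p - 1)/(3*p + 2)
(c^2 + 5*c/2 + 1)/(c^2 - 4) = (c + 1/2)/(c - 2)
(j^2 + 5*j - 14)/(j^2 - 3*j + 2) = (j + 7)/(j - 1)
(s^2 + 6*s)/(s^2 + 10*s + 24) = s/(s + 4)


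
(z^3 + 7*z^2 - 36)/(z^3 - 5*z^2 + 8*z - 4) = (z^2 + 9*z + 18)/(z^2 - 3*z + 2)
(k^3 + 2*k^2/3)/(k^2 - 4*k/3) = k*(3*k + 2)/(3*k - 4)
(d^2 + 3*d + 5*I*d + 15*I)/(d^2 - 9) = (d + 5*I)/(d - 3)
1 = 1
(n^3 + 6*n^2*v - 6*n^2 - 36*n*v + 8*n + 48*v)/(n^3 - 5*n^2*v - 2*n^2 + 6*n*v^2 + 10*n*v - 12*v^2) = (n^2 + 6*n*v - 4*n - 24*v)/(n^2 - 5*n*v + 6*v^2)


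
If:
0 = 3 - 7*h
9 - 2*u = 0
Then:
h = 3/7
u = 9/2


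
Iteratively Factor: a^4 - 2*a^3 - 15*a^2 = (a - 5)*(a^3 + 3*a^2) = a*(a - 5)*(a^2 + 3*a) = a*(a - 5)*(a + 3)*(a)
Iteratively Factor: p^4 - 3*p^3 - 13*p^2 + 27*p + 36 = (p + 3)*(p^3 - 6*p^2 + 5*p + 12) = (p + 1)*(p + 3)*(p^2 - 7*p + 12) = (p - 4)*(p + 1)*(p + 3)*(p - 3)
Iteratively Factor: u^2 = (u)*(u)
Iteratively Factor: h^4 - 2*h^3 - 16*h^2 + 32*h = (h)*(h^3 - 2*h^2 - 16*h + 32) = h*(h - 4)*(h^2 + 2*h - 8) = h*(h - 4)*(h - 2)*(h + 4)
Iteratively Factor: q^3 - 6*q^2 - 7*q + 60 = (q + 3)*(q^2 - 9*q + 20) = (q - 5)*(q + 3)*(q - 4)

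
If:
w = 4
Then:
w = 4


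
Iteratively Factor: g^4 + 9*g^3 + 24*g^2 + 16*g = (g)*(g^3 + 9*g^2 + 24*g + 16) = g*(g + 1)*(g^2 + 8*g + 16) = g*(g + 1)*(g + 4)*(g + 4)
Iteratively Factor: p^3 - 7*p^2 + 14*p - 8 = (p - 1)*(p^2 - 6*p + 8) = (p - 4)*(p - 1)*(p - 2)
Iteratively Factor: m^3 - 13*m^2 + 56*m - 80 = (m - 4)*(m^2 - 9*m + 20) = (m - 4)^2*(m - 5)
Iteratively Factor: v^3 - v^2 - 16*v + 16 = (v + 4)*(v^2 - 5*v + 4) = (v - 4)*(v + 4)*(v - 1)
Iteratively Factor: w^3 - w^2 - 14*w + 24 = (w - 3)*(w^2 + 2*w - 8) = (w - 3)*(w + 4)*(w - 2)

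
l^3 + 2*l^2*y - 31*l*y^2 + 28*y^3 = (l - 4*y)*(l - y)*(l + 7*y)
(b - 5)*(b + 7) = b^2 + 2*b - 35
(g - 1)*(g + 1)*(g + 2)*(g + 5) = g^4 + 7*g^3 + 9*g^2 - 7*g - 10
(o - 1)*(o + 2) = o^2 + o - 2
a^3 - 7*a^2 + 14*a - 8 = (a - 4)*(a - 2)*(a - 1)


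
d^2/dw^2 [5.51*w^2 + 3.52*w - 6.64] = 11.0200000000000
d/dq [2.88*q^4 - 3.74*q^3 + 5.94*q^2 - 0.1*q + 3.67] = 11.52*q^3 - 11.22*q^2 + 11.88*q - 0.1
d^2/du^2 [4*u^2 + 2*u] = 8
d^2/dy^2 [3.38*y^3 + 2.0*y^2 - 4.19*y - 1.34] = 20.28*y + 4.0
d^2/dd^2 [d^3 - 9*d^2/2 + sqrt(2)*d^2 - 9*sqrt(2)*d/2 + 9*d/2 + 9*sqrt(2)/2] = 6*d - 9 + 2*sqrt(2)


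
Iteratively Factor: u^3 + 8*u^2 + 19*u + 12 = (u + 3)*(u^2 + 5*u + 4) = (u + 1)*(u + 3)*(u + 4)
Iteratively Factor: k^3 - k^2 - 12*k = (k + 3)*(k^2 - 4*k) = (k - 4)*(k + 3)*(k)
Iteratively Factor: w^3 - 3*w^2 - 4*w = (w - 4)*(w^2 + w) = (w - 4)*(w + 1)*(w)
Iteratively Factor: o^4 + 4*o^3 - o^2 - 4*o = (o + 1)*(o^3 + 3*o^2 - 4*o) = (o + 1)*(o + 4)*(o^2 - o) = (o - 1)*(o + 1)*(o + 4)*(o)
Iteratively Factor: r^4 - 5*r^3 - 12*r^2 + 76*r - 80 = (r + 4)*(r^3 - 9*r^2 + 24*r - 20) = (r - 5)*(r + 4)*(r^2 - 4*r + 4) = (r - 5)*(r - 2)*(r + 4)*(r - 2)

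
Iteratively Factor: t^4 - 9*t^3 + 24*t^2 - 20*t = (t - 2)*(t^3 - 7*t^2 + 10*t) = (t - 5)*(t - 2)*(t^2 - 2*t) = t*(t - 5)*(t - 2)*(t - 2)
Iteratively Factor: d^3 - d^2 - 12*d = (d + 3)*(d^2 - 4*d) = (d - 4)*(d + 3)*(d)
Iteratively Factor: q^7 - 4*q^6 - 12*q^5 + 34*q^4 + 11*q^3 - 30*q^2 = (q - 1)*(q^6 - 3*q^5 - 15*q^4 + 19*q^3 + 30*q^2) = q*(q - 1)*(q^5 - 3*q^4 - 15*q^3 + 19*q^2 + 30*q) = q*(q - 1)*(q + 1)*(q^4 - 4*q^3 - 11*q^2 + 30*q) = q^2*(q - 1)*(q + 1)*(q^3 - 4*q^2 - 11*q + 30) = q^2*(q - 5)*(q - 1)*(q + 1)*(q^2 + q - 6) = q^2*(q - 5)*(q - 2)*(q - 1)*(q + 1)*(q + 3)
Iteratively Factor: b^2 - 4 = (b - 2)*(b + 2)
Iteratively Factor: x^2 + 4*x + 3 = (x + 3)*(x + 1)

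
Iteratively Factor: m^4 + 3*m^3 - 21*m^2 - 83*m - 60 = (m + 1)*(m^3 + 2*m^2 - 23*m - 60) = (m + 1)*(m + 4)*(m^2 - 2*m - 15) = (m - 5)*(m + 1)*(m + 4)*(m + 3)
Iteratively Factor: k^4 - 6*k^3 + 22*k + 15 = (k - 3)*(k^3 - 3*k^2 - 9*k - 5) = (k - 3)*(k + 1)*(k^2 - 4*k - 5) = (k - 3)*(k + 1)^2*(k - 5)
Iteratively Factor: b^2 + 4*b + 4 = (b + 2)*(b + 2)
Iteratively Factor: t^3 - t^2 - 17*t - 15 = (t + 3)*(t^2 - 4*t - 5) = (t - 5)*(t + 3)*(t + 1)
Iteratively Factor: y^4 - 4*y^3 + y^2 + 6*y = (y - 3)*(y^3 - y^2 - 2*y) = (y - 3)*(y - 2)*(y^2 + y) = (y - 3)*(y - 2)*(y + 1)*(y)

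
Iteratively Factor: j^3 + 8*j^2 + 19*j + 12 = (j + 3)*(j^2 + 5*j + 4) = (j + 3)*(j + 4)*(j + 1)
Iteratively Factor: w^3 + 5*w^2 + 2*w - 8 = (w + 4)*(w^2 + w - 2) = (w - 1)*(w + 4)*(w + 2)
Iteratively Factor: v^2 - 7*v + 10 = (v - 2)*(v - 5)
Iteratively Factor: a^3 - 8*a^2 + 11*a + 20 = (a - 4)*(a^2 - 4*a - 5) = (a - 4)*(a + 1)*(a - 5)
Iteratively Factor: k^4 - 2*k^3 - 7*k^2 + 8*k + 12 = (k - 2)*(k^3 - 7*k - 6) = (k - 2)*(k + 1)*(k^2 - k - 6) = (k - 2)*(k + 1)*(k + 2)*(k - 3)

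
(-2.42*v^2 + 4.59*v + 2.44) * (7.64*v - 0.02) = -18.4888*v^3 + 35.116*v^2 + 18.5498*v - 0.0488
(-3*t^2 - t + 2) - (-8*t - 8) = -3*t^2 + 7*t + 10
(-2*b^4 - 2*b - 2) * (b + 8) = -2*b^5 - 16*b^4 - 2*b^2 - 18*b - 16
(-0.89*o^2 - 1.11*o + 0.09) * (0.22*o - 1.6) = -0.1958*o^3 + 1.1798*o^2 + 1.7958*o - 0.144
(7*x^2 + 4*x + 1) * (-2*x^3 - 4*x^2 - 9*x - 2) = -14*x^5 - 36*x^4 - 81*x^3 - 54*x^2 - 17*x - 2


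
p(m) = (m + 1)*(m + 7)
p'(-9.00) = -10.00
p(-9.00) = 16.00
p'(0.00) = 8.00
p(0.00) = 7.00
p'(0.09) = 8.18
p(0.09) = 7.73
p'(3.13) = 14.26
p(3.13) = 41.84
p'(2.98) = 13.96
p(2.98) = 39.72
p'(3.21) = 14.42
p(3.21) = 42.98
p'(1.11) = 10.22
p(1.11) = 17.11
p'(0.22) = 8.44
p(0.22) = 8.81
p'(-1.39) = 5.22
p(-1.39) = -2.19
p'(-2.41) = 3.18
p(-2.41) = -6.47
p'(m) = 2*m + 8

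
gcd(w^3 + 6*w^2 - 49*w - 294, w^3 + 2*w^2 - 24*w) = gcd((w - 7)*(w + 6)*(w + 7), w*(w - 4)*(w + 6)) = w + 6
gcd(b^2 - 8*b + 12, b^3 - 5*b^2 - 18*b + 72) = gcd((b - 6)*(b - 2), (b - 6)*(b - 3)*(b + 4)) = b - 6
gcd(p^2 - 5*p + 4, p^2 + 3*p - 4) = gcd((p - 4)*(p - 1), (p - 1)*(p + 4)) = p - 1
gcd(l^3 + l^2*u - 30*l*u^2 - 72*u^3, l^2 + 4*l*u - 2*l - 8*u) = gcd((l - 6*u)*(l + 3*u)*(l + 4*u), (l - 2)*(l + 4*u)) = l + 4*u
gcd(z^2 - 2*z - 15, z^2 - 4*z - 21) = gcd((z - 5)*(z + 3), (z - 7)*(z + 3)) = z + 3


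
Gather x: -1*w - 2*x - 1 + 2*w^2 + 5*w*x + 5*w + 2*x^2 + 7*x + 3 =2*w^2 + 4*w + 2*x^2 + x*(5*w + 5) + 2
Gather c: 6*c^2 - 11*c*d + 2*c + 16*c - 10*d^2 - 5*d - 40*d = 6*c^2 + c*(18 - 11*d) - 10*d^2 - 45*d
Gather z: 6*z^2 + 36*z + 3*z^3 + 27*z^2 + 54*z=3*z^3 + 33*z^2 + 90*z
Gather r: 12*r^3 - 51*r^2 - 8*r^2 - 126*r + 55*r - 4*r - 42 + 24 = 12*r^3 - 59*r^2 - 75*r - 18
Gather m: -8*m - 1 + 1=-8*m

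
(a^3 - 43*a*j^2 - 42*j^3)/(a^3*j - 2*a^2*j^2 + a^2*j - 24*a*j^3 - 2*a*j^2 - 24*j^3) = (-a^3 + 43*a*j^2 + 42*j^3)/(j*(-a^3 + 2*a^2*j - a^2 + 24*a*j^2 + 2*a*j + 24*j^2))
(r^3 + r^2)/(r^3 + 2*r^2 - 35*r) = r*(r + 1)/(r^2 + 2*r - 35)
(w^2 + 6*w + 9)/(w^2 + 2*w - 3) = (w + 3)/(w - 1)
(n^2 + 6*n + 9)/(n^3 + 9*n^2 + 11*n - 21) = (n + 3)/(n^2 + 6*n - 7)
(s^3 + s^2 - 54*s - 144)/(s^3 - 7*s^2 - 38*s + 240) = (s + 3)/(s - 5)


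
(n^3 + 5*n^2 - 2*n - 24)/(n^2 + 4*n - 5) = (n^3 + 5*n^2 - 2*n - 24)/(n^2 + 4*n - 5)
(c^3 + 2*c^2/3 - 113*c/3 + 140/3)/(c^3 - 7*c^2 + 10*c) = (3*c^2 + 17*c - 28)/(3*c*(c - 2))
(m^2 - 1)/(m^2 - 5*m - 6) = (m - 1)/(m - 6)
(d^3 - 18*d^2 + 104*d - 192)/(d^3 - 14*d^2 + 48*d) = (d - 4)/d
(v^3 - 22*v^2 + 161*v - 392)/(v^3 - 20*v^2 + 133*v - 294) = (v - 8)/(v - 6)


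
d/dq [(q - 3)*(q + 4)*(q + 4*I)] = 3*q^2 + q*(2 + 8*I) - 12 + 4*I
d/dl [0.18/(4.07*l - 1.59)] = -0.7326/(4.07*l - 1.59)^2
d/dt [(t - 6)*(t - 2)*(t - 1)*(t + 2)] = 4*t^3 - 21*t^2 + 4*t + 28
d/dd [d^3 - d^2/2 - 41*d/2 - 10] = 3*d^2 - d - 41/2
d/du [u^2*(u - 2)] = u*(3*u - 4)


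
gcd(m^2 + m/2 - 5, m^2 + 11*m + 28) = 1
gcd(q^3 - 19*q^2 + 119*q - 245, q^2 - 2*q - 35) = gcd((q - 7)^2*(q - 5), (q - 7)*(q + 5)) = q - 7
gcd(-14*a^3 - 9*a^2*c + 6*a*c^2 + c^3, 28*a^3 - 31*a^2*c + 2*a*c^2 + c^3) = 7*a + c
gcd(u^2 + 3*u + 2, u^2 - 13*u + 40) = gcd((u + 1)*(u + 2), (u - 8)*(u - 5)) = 1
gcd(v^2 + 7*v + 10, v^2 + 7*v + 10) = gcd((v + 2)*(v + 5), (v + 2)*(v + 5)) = v^2 + 7*v + 10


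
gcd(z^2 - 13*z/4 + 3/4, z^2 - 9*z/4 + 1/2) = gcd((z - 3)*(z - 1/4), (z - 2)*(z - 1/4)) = z - 1/4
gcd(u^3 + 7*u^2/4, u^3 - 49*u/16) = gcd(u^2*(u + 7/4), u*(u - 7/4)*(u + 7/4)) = u^2 + 7*u/4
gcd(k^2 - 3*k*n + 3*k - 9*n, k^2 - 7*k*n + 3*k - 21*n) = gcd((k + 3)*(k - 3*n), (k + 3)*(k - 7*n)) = k + 3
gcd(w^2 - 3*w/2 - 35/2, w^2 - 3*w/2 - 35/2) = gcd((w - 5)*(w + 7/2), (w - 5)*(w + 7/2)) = w^2 - 3*w/2 - 35/2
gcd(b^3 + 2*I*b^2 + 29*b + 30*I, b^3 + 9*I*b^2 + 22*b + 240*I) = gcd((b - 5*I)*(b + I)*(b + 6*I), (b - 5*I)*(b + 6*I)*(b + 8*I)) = b^2 + I*b + 30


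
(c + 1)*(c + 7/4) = c^2 + 11*c/4 + 7/4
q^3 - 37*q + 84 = (q - 4)*(q - 3)*(q + 7)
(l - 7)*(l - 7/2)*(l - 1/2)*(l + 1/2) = l^4 - 21*l^3/2 + 97*l^2/4 + 21*l/8 - 49/8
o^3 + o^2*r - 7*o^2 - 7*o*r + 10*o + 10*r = (o - 5)*(o - 2)*(o + r)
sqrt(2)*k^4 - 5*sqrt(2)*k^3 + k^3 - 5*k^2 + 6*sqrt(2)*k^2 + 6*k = k*(k - 3)*(k - 2)*(sqrt(2)*k + 1)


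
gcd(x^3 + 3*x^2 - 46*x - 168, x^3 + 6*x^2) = x + 6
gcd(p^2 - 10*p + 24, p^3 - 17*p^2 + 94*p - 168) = p^2 - 10*p + 24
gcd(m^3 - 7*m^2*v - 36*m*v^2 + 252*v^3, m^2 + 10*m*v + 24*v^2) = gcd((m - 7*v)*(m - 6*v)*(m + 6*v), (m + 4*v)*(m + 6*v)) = m + 6*v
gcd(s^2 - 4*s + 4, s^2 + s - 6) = s - 2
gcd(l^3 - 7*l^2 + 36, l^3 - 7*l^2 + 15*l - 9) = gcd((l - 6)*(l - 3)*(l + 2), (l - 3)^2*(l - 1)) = l - 3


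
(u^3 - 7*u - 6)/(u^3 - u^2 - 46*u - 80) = (u^2 - 2*u - 3)/(u^2 - 3*u - 40)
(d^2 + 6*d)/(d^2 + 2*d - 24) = d/(d - 4)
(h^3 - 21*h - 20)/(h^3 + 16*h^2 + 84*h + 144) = (h^2 - 4*h - 5)/(h^2 + 12*h + 36)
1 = 1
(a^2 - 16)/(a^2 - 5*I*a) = (a^2 - 16)/(a*(a - 5*I))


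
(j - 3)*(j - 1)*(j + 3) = j^3 - j^2 - 9*j + 9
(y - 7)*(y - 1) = y^2 - 8*y + 7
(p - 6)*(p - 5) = p^2 - 11*p + 30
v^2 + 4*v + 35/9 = (v + 5/3)*(v + 7/3)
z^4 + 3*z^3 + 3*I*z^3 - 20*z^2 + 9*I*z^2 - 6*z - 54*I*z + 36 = (z - 3)*(z + 6)*(z + I)*(z + 2*I)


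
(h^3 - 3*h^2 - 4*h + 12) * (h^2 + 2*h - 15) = h^5 - h^4 - 25*h^3 + 49*h^2 + 84*h - 180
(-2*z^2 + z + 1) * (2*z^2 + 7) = -4*z^4 + 2*z^3 - 12*z^2 + 7*z + 7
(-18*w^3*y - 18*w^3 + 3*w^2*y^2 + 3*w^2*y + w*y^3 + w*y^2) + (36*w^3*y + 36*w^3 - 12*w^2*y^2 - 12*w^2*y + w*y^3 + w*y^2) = 18*w^3*y + 18*w^3 - 9*w^2*y^2 - 9*w^2*y + 2*w*y^3 + 2*w*y^2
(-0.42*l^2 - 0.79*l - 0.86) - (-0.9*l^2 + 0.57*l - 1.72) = 0.48*l^2 - 1.36*l + 0.86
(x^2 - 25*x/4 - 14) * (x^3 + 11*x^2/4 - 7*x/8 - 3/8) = x^5 - 7*x^4/2 - 513*x^3/16 - 1069*x^2/32 + 467*x/32 + 21/4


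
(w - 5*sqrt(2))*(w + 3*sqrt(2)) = w^2 - 2*sqrt(2)*w - 30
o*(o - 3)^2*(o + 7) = o^4 + o^3 - 33*o^2 + 63*o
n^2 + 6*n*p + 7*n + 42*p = (n + 7)*(n + 6*p)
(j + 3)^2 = j^2 + 6*j + 9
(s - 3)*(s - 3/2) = s^2 - 9*s/2 + 9/2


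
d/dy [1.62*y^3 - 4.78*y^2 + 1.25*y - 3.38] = 4.86*y^2 - 9.56*y + 1.25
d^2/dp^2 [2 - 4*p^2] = -8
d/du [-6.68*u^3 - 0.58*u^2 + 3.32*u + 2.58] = -20.04*u^2 - 1.16*u + 3.32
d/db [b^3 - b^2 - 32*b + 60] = 3*b^2 - 2*b - 32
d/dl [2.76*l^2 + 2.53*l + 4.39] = 5.52*l + 2.53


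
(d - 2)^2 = d^2 - 4*d + 4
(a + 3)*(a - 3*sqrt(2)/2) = a^2 - 3*sqrt(2)*a/2 + 3*a - 9*sqrt(2)/2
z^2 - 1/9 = (z - 1/3)*(z + 1/3)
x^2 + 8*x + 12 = (x + 2)*(x + 6)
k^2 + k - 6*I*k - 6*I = (k + 1)*(k - 6*I)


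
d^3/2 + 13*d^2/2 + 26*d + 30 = (d/2 + 1)*(d + 5)*(d + 6)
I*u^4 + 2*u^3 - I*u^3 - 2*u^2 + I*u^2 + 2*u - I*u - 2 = (u - 2*I)*(u - I)*(u + I)*(I*u - I)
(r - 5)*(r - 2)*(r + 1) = r^3 - 6*r^2 + 3*r + 10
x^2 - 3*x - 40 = (x - 8)*(x + 5)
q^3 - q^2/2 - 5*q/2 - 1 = (q - 2)*(q + 1/2)*(q + 1)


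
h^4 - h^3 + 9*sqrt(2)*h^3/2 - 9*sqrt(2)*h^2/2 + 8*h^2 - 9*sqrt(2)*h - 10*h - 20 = (h - 2)*(h + 1)*(h + 2*sqrt(2))*(h + 5*sqrt(2)/2)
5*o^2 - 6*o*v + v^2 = (-5*o + v)*(-o + v)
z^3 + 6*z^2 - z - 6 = (z - 1)*(z + 1)*(z + 6)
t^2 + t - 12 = (t - 3)*(t + 4)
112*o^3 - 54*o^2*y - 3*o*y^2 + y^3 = (-8*o + y)*(-2*o + y)*(7*o + y)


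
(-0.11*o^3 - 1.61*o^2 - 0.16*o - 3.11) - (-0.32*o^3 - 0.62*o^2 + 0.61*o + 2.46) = 0.21*o^3 - 0.99*o^2 - 0.77*o - 5.57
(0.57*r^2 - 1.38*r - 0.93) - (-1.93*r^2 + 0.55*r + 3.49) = 2.5*r^2 - 1.93*r - 4.42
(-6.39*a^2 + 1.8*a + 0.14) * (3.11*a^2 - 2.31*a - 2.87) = -19.8729*a^4 + 20.3589*a^3 + 14.6167*a^2 - 5.4894*a - 0.4018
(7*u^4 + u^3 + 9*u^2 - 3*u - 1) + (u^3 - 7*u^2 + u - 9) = 7*u^4 + 2*u^3 + 2*u^2 - 2*u - 10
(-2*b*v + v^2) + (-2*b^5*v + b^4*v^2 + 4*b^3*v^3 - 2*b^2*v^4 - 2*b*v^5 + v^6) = -2*b^5*v + b^4*v^2 + 4*b^3*v^3 - 2*b^2*v^4 - 2*b*v^5 - 2*b*v + v^6 + v^2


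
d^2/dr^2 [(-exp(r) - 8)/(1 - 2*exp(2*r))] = (4*exp(4*r) + 128*exp(3*r) + 12*exp(2*r) + 64*exp(r) + 1)*exp(r)/(8*exp(6*r) - 12*exp(4*r) + 6*exp(2*r) - 1)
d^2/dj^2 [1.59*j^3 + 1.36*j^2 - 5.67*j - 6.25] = 9.54*j + 2.72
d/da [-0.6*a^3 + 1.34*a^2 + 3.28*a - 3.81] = -1.8*a^2 + 2.68*a + 3.28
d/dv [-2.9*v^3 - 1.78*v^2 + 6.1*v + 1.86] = -8.7*v^2 - 3.56*v + 6.1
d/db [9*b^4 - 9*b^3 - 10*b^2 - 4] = b*(36*b^2 - 27*b - 20)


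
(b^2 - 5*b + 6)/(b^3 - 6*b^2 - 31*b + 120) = (b - 2)/(b^2 - 3*b - 40)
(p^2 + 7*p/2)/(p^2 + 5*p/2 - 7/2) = p/(p - 1)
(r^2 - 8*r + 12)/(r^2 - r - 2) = (r - 6)/(r + 1)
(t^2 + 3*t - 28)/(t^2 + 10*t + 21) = (t - 4)/(t + 3)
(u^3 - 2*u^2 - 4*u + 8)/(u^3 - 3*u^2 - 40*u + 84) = (u^2 - 4)/(u^2 - u - 42)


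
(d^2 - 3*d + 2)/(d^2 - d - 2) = (d - 1)/(d + 1)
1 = 1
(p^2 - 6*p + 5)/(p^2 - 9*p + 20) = (p - 1)/(p - 4)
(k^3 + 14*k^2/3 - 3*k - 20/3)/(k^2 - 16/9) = 3*(k^2 + 6*k + 5)/(3*k + 4)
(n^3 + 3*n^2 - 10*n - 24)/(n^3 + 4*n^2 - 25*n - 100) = (n^2 - n - 6)/(n^2 - 25)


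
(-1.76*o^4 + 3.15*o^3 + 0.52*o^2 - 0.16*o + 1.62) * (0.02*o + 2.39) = -0.0352*o^5 - 4.1434*o^4 + 7.5389*o^3 + 1.2396*o^2 - 0.35*o + 3.8718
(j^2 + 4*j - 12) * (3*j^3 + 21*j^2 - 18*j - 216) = 3*j^5 + 33*j^4 + 30*j^3 - 540*j^2 - 648*j + 2592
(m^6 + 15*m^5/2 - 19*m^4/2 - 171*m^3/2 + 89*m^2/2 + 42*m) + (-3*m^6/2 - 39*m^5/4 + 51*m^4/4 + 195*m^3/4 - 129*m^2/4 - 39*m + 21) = -m^6/2 - 9*m^5/4 + 13*m^4/4 - 147*m^3/4 + 49*m^2/4 + 3*m + 21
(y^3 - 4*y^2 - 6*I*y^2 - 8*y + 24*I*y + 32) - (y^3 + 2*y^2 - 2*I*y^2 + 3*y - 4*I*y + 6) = -6*y^2 - 4*I*y^2 - 11*y + 28*I*y + 26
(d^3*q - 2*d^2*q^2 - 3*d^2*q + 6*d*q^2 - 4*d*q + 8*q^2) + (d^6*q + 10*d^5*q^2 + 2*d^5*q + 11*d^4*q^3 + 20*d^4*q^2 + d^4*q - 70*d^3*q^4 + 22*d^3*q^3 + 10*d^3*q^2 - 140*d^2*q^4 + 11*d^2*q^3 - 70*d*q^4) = d^6*q + 10*d^5*q^2 + 2*d^5*q + 11*d^4*q^3 + 20*d^4*q^2 + d^4*q - 70*d^3*q^4 + 22*d^3*q^3 + 10*d^3*q^2 + d^3*q - 140*d^2*q^4 + 11*d^2*q^3 - 2*d^2*q^2 - 3*d^2*q - 70*d*q^4 + 6*d*q^2 - 4*d*q + 8*q^2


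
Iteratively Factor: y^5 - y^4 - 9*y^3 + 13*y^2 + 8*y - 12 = (y - 1)*(y^4 - 9*y^2 + 4*y + 12) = (y - 1)*(y + 3)*(y^3 - 3*y^2 + 4) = (y - 2)*(y - 1)*(y + 3)*(y^2 - y - 2) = (y - 2)*(y - 1)*(y + 1)*(y + 3)*(y - 2)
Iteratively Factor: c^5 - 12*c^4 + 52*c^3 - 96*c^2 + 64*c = (c - 4)*(c^4 - 8*c^3 + 20*c^2 - 16*c) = (c - 4)^2*(c^3 - 4*c^2 + 4*c) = (c - 4)^2*(c - 2)*(c^2 - 2*c) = (c - 4)^2*(c - 2)^2*(c)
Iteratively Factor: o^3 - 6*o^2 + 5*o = (o - 1)*(o^2 - 5*o) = o*(o - 1)*(o - 5)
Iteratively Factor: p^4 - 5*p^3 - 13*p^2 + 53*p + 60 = (p + 3)*(p^3 - 8*p^2 + 11*p + 20) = (p - 5)*(p + 3)*(p^2 - 3*p - 4) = (p - 5)*(p - 4)*(p + 3)*(p + 1)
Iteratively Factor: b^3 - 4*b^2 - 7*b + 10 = (b + 2)*(b^2 - 6*b + 5) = (b - 5)*(b + 2)*(b - 1)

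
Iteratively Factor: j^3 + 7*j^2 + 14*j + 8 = (j + 1)*(j^2 + 6*j + 8) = (j + 1)*(j + 4)*(j + 2)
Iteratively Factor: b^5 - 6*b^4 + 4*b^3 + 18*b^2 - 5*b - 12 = (b - 1)*(b^4 - 5*b^3 - b^2 + 17*b + 12) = (b - 1)*(b + 1)*(b^3 - 6*b^2 + 5*b + 12) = (b - 4)*(b - 1)*(b + 1)*(b^2 - 2*b - 3) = (b - 4)*(b - 1)*(b + 1)^2*(b - 3)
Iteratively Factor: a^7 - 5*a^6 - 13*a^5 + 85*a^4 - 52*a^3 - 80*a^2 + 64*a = (a + 4)*(a^6 - 9*a^5 + 23*a^4 - 7*a^3 - 24*a^2 + 16*a) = (a - 1)*(a + 4)*(a^5 - 8*a^4 + 15*a^3 + 8*a^2 - 16*a) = (a - 4)*(a - 1)*(a + 4)*(a^4 - 4*a^3 - a^2 + 4*a) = (a - 4)*(a - 1)^2*(a + 4)*(a^3 - 3*a^2 - 4*a) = (a - 4)^2*(a - 1)^2*(a + 4)*(a^2 + a) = a*(a - 4)^2*(a - 1)^2*(a + 4)*(a + 1)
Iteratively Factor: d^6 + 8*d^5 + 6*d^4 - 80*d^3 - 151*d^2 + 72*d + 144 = (d + 3)*(d^5 + 5*d^4 - 9*d^3 - 53*d^2 + 8*d + 48) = (d - 1)*(d + 3)*(d^4 + 6*d^3 - 3*d^2 - 56*d - 48) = (d - 1)*(d + 3)*(d + 4)*(d^3 + 2*d^2 - 11*d - 12) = (d - 1)*(d + 3)*(d + 4)^2*(d^2 - 2*d - 3) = (d - 3)*(d - 1)*(d + 3)*(d + 4)^2*(d + 1)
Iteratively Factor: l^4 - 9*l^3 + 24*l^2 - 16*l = (l)*(l^3 - 9*l^2 + 24*l - 16) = l*(l - 4)*(l^2 - 5*l + 4) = l*(l - 4)*(l - 1)*(l - 4)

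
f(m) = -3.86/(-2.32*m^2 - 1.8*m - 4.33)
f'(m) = -3.86*(4.64*m + 1.8)/(-2.32*m^2 - 1.8*m - 4.33)^2 = (-17.9104*m - 6.948)/(2.32*m^2 + 1.8*m + 4.33)^2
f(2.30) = 0.19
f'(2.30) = -0.11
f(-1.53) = 0.55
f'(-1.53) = 0.42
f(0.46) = 0.68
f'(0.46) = -0.48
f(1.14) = 0.41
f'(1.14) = -0.31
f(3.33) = 0.11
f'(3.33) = -0.05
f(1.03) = 0.45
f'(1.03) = -0.34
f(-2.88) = 0.21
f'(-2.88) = 0.13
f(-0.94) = 0.82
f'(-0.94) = 0.45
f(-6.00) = 0.05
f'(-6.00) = 0.02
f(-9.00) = 0.02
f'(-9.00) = 0.00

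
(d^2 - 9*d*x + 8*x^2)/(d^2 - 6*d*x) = (d^2 - 9*d*x + 8*x^2)/(d*(d - 6*x))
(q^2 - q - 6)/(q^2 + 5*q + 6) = (q - 3)/(q + 3)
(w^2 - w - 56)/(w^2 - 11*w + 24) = (w + 7)/(w - 3)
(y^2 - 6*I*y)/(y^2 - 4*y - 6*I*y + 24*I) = y/(y - 4)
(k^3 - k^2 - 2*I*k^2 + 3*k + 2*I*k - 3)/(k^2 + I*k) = k - 1 - 3*I + 3*I/k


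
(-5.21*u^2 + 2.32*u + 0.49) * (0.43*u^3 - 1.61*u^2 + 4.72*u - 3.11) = -2.2403*u^5 + 9.3857*u^4 - 28.1157*u^3 + 26.3646*u^2 - 4.9024*u - 1.5239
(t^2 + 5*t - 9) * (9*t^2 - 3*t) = 9*t^4 + 42*t^3 - 96*t^2 + 27*t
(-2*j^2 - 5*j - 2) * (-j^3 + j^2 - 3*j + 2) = 2*j^5 + 3*j^4 + 3*j^3 + 9*j^2 - 4*j - 4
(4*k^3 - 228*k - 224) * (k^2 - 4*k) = 4*k^5 - 16*k^4 - 228*k^3 + 688*k^2 + 896*k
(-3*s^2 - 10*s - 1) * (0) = 0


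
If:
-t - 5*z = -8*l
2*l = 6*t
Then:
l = 15*z/23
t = 5*z/23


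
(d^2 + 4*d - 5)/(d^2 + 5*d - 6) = (d + 5)/(d + 6)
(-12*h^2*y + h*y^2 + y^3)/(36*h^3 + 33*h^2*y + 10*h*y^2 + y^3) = y*(-3*h + y)/(9*h^2 + 6*h*y + y^2)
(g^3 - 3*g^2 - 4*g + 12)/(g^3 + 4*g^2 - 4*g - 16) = (g - 3)/(g + 4)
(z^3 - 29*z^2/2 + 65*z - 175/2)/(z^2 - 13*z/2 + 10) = (z^2 - 12*z + 35)/(z - 4)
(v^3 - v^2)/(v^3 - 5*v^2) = (v - 1)/(v - 5)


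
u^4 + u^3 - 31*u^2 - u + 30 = (u - 5)*(u - 1)*(u + 1)*(u + 6)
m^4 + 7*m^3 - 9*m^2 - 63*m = m*(m - 3)*(m + 3)*(m + 7)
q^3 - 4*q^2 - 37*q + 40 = (q - 8)*(q - 1)*(q + 5)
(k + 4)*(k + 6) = k^2 + 10*k + 24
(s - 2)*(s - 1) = s^2 - 3*s + 2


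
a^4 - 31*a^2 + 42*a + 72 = (a - 4)*(a - 3)*(a + 1)*(a + 6)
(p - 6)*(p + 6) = p^2 - 36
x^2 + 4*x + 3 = (x + 1)*(x + 3)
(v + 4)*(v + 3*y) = v^2 + 3*v*y + 4*v + 12*y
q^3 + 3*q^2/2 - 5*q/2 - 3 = (q - 3/2)*(q + 1)*(q + 2)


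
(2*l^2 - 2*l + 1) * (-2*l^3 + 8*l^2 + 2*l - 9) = -4*l^5 + 20*l^4 - 14*l^3 - 14*l^2 + 20*l - 9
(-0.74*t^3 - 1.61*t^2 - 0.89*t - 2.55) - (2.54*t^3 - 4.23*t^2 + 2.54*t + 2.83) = -3.28*t^3 + 2.62*t^2 - 3.43*t - 5.38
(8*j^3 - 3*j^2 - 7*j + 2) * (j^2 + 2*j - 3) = 8*j^5 + 13*j^4 - 37*j^3 - 3*j^2 + 25*j - 6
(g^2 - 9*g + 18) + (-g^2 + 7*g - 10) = 8 - 2*g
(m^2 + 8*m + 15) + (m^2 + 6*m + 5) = 2*m^2 + 14*m + 20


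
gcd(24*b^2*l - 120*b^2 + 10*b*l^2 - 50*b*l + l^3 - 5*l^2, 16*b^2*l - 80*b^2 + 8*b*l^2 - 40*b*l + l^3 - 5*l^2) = 4*b*l - 20*b + l^2 - 5*l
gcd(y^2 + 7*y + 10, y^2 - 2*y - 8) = y + 2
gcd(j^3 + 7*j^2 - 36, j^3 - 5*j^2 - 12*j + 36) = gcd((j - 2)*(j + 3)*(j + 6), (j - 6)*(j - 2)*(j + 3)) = j^2 + j - 6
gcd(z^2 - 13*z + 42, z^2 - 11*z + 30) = z - 6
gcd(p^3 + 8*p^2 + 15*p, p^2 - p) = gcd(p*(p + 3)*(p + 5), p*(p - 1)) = p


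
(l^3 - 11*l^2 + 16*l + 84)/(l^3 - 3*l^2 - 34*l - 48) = (l^2 - 13*l + 42)/(l^2 - 5*l - 24)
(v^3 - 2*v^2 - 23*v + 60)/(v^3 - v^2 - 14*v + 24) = (v^2 + v - 20)/(v^2 + 2*v - 8)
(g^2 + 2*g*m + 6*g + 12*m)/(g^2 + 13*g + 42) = (g + 2*m)/(g + 7)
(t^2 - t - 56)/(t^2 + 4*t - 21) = (t - 8)/(t - 3)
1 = 1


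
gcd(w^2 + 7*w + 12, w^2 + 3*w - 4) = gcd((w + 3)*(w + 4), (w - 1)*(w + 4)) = w + 4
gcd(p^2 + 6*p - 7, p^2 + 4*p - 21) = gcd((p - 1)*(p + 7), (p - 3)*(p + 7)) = p + 7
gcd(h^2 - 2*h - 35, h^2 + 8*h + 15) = h + 5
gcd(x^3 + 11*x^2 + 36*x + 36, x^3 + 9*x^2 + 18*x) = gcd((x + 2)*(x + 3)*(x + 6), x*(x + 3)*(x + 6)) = x^2 + 9*x + 18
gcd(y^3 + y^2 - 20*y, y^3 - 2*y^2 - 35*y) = y^2 + 5*y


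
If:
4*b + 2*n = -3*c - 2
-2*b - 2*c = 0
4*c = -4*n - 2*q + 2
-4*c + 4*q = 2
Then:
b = -5/8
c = 5/8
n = -11/16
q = 9/8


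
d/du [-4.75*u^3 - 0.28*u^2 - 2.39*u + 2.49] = -14.25*u^2 - 0.56*u - 2.39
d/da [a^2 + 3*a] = 2*a + 3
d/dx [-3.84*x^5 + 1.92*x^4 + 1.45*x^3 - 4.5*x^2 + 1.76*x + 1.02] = -19.2*x^4 + 7.68*x^3 + 4.35*x^2 - 9.0*x + 1.76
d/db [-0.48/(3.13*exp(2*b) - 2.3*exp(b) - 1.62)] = (3.0048*exp(b) - 1.104)*exp(b)/(-3.13*exp(2*b) + 2.3*exp(b) + 1.62)^2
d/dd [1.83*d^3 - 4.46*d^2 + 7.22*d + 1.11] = 5.49*d^2 - 8.92*d + 7.22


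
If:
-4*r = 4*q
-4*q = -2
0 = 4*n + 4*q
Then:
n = -1/2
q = 1/2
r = -1/2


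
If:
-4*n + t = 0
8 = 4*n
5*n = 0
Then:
No Solution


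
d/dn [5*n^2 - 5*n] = 10*n - 5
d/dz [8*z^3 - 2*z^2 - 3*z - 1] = 24*z^2 - 4*z - 3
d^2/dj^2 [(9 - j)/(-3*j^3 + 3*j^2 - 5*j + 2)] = 2*((j - 9)*(9*j^2 - 6*j + 5)^2 + (-9*j^2 + 6*j - 3*(j - 9)*(3*j - 1) - 5)*(3*j^3 - 3*j^2 + 5*j - 2))/(3*j^3 - 3*j^2 + 5*j - 2)^3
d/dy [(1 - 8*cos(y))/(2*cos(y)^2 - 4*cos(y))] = (-4*sin(y) - sin(y)/cos(y)^2 + tan(y))/(cos(y) - 2)^2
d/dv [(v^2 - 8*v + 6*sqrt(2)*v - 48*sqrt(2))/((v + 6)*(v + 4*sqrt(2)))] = 2*(-sqrt(2)*v^2 + 7*v^2 + 72*sqrt(2)*v + 48*sqrt(2) + 336)/(v^4 + 8*sqrt(2)*v^3 + 12*v^3 + 68*v^2 + 96*sqrt(2)*v^2 + 384*v + 288*sqrt(2)*v + 1152)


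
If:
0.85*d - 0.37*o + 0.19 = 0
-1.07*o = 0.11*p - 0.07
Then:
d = -0.0447498625618472*p - 0.195052226498076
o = 0.0654205607476635 - 0.102803738317757*p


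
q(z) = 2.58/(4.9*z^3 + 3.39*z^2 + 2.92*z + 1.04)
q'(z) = 2.58*(-14.7*z^2 - 6.78*z - 2.92)/(4.9*z^3 + 3.39*z^2 + 2.92*z + 1.04)^2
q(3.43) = 0.01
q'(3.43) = -0.01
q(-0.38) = 17.08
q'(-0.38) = -278.91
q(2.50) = 0.02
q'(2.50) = -0.03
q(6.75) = 0.00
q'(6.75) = -0.00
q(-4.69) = -0.01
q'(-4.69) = -0.00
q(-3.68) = -0.01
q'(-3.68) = -0.01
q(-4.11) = -0.01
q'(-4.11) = -0.01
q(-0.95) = -0.90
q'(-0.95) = -3.04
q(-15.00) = -0.00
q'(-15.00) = -0.00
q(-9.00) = -0.00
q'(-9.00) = -0.00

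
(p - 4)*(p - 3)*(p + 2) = p^3 - 5*p^2 - 2*p + 24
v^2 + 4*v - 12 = (v - 2)*(v + 6)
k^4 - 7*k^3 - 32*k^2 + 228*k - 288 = (k - 8)*(k - 3)*(k - 2)*(k + 6)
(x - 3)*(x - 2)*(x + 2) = x^3 - 3*x^2 - 4*x + 12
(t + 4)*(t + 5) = t^2 + 9*t + 20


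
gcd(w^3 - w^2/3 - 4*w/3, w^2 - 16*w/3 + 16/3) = w - 4/3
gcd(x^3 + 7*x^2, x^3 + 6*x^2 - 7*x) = x^2 + 7*x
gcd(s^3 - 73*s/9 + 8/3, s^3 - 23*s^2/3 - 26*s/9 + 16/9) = s - 1/3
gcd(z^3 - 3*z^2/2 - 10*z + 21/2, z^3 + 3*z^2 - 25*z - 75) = z + 3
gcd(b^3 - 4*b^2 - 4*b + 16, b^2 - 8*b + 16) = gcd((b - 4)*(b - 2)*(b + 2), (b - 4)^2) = b - 4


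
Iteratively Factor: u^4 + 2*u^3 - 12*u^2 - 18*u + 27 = (u - 3)*(u^3 + 5*u^2 + 3*u - 9) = (u - 3)*(u + 3)*(u^2 + 2*u - 3) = (u - 3)*(u - 1)*(u + 3)*(u + 3)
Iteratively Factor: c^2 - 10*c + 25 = (c - 5)*(c - 5)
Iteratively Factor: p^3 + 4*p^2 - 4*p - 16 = (p + 4)*(p^2 - 4) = (p - 2)*(p + 4)*(p + 2)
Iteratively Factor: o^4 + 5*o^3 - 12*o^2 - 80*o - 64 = (o + 4)*(o^3 + o^2 - 16*o - 16) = (o + 1)*(o + 4)*(o^2 - 16) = (o + 1)*(o + 4)^2*(o - 4)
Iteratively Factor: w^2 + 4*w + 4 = (w + 2)*(w + 2)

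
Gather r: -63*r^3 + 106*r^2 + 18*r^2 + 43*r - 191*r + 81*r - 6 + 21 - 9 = -63*r^3 + 124*r^2 - 67*r + 6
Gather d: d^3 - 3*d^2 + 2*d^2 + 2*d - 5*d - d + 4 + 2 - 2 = d^3 - d^2 - 4*d + 4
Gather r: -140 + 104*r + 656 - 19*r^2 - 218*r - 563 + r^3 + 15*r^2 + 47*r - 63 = r^3 - 4*r^2 - 67*r - 110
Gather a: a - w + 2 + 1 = a - w + 3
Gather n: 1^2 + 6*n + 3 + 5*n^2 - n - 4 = 5*n^2 + 5*n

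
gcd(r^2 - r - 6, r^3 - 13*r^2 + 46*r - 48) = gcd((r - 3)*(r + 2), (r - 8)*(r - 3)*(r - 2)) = r - 3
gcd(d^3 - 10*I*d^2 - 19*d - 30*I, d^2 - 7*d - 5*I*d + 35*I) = d - 5*I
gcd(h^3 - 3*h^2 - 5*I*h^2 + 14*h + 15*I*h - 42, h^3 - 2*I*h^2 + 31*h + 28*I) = h - 7*I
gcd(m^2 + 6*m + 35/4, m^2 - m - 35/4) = m + 5/2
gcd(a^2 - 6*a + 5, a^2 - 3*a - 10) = a - 5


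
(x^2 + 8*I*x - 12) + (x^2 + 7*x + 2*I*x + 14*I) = 2*x^2 + 7*x + 10*I*x - 12 + 14*I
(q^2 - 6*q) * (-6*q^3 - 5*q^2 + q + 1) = -6*q^5 + 31*q^4 + 31*q^3 - 5*q^2 - 6*q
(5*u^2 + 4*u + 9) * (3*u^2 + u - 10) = 15*u^4 + 17*u^3 - 19*u^2 - 31*u - 90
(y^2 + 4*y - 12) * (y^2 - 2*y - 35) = y^4 + 2*y^3 - 55*y^2 - 116*y + 420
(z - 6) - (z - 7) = 1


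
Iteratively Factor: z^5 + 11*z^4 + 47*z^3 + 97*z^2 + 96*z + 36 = (z + 3)*(z^4 + 8*z^3 + 23*z^2 + 28*z + 12) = (z + 1)*(z + 3)*(z^3 + 7*z^2 + 16*z + 12) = (z + 1)*(z + 3)^2*(z^2 + 4*z + 4) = (z + 1)*(z + 2)*(z + 3)^2*(z + 2)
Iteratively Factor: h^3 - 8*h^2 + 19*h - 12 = (h - 4)*(h^2 - 4*h + 3) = (h - 4)*(h - 1)*(h - 3)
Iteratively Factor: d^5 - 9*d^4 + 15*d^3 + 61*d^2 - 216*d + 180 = (d - 2)*(d^4 - 7*d^3 + d^2 + 63*d - 90) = (d - 2)^2*(d^3 - 5*d^2 - 9*d + 45) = (d - 2)^2*(d + 3)*(d^2 - 8*d + 15) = (d - 3)*(d - 2)^2*(d + 3)*(d - 5)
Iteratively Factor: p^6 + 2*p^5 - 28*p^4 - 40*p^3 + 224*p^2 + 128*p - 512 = (p + 2)*(p^5 - 28*p^3 + 16*p^2 + 192*p - 256) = (p - 4)*(p + 2)*(p^4 + 4*p^3 - 12*p^2 - 32*p + 64) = (p - 4)*(p + 2)*(p + 4)*(p^3 - 12*p + 16) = (p - 4)*(p - 2)*(p + 2)*(p + 4)*(p^2 + 2*p - 8) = (p - 4)*(p - 2)*(p + 2)*(p + 4)^2*(p - 2)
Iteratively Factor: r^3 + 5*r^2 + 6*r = (r)*(r^2 + 5*r + 6) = r*(r + 2)*(r + 3)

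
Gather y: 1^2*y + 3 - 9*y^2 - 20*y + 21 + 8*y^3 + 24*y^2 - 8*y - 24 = 8*y^3 + 15*y^2 - 27*y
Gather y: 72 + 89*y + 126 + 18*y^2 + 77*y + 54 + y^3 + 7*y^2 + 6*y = y^3 + 25*y^2 + 172*y + 252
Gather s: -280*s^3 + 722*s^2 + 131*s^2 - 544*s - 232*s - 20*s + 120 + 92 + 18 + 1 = -280*s^3 + 853*s^2 - 796*s + 231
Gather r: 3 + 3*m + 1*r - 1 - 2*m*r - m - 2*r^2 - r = -2*m*r + 2*m - 2*r^2 + 2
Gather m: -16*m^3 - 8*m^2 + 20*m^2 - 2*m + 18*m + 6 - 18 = -16*m^3 + 12*m^2 + 16*m - 12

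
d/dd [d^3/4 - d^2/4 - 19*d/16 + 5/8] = 3*d^2/4 - d/2 - 19/16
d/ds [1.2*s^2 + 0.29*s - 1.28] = 2.4*s + 0.29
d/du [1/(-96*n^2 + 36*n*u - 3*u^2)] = 2*(-6*n + u)/(3*(32*n^2 - 12*n*u + u^2)^2)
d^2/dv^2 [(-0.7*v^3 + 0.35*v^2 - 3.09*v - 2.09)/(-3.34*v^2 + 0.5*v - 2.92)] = (1.4210854715202e-14*v^5 - 7.105427357601e-15*v^4 + 54.468688*v^3 + 154.240104*v^2 - 165.947832*v - 36.667384)/(37.259704*v^6 - 16.7334*v^5 + 100.228056*v^4 - 29.3834*v^3 + 87.624528*v^2 - 12.7896*v + 24.897088)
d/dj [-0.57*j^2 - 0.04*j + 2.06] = -1.14*j - 0.04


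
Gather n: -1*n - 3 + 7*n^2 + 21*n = 7*n^2 + 20*n - 3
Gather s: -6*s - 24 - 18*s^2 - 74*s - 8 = -18*s^2 - 80*s - 32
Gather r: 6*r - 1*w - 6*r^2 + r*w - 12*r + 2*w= -6*r^2 + r*(w - 6) + w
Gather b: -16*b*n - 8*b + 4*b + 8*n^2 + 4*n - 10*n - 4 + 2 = b*(-16*n - 4) + 8*n^2 - 6*n - 2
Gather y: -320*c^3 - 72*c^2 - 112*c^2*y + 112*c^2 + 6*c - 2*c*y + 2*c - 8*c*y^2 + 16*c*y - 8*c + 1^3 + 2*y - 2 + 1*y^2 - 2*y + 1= -320*c^3 + 40*c^2 + y^2*(1 - 8*c) + y*(-112*c^2 + 14*c)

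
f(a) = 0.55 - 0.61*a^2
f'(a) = -1.22*a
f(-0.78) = 0.18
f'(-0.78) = 0.95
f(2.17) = -2.32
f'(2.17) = -2.65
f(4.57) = -12.19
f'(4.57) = -5.58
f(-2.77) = -4.13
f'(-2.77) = 3.38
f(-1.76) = -1.34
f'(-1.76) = 2.15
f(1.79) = -1.40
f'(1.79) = -2.18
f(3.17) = -5.58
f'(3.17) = -3.87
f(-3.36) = -6.34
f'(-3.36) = 4.10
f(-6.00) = -21.41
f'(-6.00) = 7.32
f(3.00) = -4.94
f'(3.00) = -3.66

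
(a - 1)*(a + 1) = a^2 - 1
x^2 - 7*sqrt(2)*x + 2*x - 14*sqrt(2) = (x + 2)*(x - 7*sqrt(2))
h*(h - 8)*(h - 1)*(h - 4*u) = h^4 - 4*h^3*u - 9*h^3 + 36*h^2*u + 8*h^2 - 32*h*u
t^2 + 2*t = t*(t + 2)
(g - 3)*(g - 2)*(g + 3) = g^3 - 2*g^2 - 9*g + 18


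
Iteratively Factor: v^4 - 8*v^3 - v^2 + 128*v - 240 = (v - 3)*(v^3 - 5*v^2 - 16*v + 80) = (v - 4)*(v - 3)*(v^2 - v - 20) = (v - 5)*(v - 4)*(v - 3)*(v + 4)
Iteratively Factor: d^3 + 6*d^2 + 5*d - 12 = (d + 4)*(d^2 + 2*d - 3) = (d + 3)*(d + 4)*(d - 1)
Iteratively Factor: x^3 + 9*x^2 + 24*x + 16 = (x + 4)*(x^2 + 5*x + 4) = (x + 4)^2*(x + 1)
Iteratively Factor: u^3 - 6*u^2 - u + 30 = (u + 2)*(u^2 - 8*u + 15) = (u - 5)*(u + 2)*(u - 3)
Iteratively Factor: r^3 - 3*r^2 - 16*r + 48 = (r + 4)*(r^2 - 7*r + 12) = (r - 3)*(r + 4)*(r - 4)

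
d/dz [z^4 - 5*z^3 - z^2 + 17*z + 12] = 4*z^3 - 15*z^2 - 2*z + 17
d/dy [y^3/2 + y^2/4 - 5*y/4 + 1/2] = 3*y^2/2 + y/2 - 5/4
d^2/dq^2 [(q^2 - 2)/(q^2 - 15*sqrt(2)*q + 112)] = 6*(5*sqrt(2)*q^3 - 114*q^2 + 30*sqrt(2)*q + 3956)/(q^6 - 45*sqrt(2)*q^5 + 1686*q^4 - 16830*sqrt(2)*q^3 + 188832*q^2 - 564480*sqrt(2)*q + 1404928)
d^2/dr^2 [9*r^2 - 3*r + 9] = 18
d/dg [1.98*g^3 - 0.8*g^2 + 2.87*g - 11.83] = 5.94*g^2 - 1.6*g + 2.87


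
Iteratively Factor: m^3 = (m)*(m^2) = m^2*(m)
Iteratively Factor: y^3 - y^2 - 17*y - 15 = (y - 5)*(y^2 + 4*y + 3) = (y - 5)*(y + 3)*(y + 1)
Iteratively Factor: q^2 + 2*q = (q + 2)*(q)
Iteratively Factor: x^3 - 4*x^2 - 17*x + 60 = (x - 5)*(x^2 + x - 12) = (x - 5)*(x - 3)*(x + 4)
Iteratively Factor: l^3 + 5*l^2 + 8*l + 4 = (l + 2)*(l^2 + 3*l + 2) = (l + 2)^2*(l + 1)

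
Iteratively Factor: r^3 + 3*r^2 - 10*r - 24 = (r - 3)*(r^2 + 6*r + 8) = (r - 3)*(r + 2)*(r + 4)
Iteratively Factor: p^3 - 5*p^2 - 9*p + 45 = (p - 3)*(p^2 - 2*p - 15) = (p - 5)*(p - 3)*(p + 3)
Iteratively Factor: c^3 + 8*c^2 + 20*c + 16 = (c + 4)*(c^2 + 4*c + 4) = (c + 2)*(c + 4)*(c + 2)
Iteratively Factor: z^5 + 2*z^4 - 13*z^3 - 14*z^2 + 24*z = (z + 2)*(z^4 - 13*z^2 + 12*z) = z*(z + 2)*(z^3 - 13*z + 12) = z*(z - 1)*(z + 2)*(z^2 + z - 12) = z*(z - 3)*(z - 1)*(z + 2)*(z + 4)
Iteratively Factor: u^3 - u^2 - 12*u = (u)*(u^2 - u - 12) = u*(u + 3)*(u - 4)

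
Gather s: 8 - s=8 - s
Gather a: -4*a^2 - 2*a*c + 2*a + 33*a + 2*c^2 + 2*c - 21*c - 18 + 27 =-4*a^2 + a*(35 - 2*c) + 2*c^2 - 19*c + 9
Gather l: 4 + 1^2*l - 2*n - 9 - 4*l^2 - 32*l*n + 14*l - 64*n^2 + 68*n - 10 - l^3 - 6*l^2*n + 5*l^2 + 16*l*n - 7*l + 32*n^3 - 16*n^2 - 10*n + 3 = -l^3 + l^2*(1 - 6*n) + l*(8 - 16*n) + 32*n^3 - 80*n^2 + 56*n - 12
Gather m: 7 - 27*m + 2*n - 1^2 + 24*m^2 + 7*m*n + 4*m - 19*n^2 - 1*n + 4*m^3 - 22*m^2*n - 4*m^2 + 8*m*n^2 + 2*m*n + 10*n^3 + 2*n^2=4*m^3 + m^2*(20 - 22*n) + m*(8*n^2 + 9*n - 23) + 10*n^3 - 17*n^2 + n + 6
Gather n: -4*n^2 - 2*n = -4*n^2 - 2*n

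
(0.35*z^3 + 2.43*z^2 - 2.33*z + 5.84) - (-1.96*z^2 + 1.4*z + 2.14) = 0.35*z^3 + 4.39*z^2 - 3.73*z + 3.7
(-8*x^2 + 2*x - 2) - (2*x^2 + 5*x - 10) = -10*x^2 - 3*x + 8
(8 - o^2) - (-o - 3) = -o^2 + o + 11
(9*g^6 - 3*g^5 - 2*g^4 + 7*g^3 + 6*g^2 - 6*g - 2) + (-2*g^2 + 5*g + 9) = 9*g^6 - 3*g^5 - 2*g^4 + 7*g^3 + 4*g^2 - g + 7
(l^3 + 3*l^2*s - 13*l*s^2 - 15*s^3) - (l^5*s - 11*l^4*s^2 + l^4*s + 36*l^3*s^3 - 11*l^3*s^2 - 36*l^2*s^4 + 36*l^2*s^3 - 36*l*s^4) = -l^5*s + 11*l^4*s^2 - l^4*s - 36*l^3*s^3 + 11*l^3*s^2 + l^3 + 36*l^2*s^4 - 36*l^2*s^3 + 3*l^2*s + 36*l*s^4 - 13*l*s^2 - 15*s^3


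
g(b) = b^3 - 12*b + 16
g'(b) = 3*b^2 - 12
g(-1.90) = 31.94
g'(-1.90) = -1.17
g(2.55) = 1.98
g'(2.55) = 7.51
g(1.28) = 2.74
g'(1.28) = -7.08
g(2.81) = 4.47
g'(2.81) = 11.69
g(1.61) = 0.85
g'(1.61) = -4.22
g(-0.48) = 21.65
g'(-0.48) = -11.31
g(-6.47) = -177.20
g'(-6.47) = 113.58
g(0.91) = 5.83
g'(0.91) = -9.52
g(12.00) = 1600.00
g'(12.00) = 420.00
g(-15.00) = -3179.00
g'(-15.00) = 663.00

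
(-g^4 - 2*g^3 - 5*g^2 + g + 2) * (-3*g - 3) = 3*g^5 + 9*g^4 + 21*g^3 + 12*g^2 - 9*g - 6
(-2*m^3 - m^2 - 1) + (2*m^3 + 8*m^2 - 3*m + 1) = 7*m^2 - 3*m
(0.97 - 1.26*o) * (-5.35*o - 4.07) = 6.741*o^2 - 0.0612999999999992*o - 3.9479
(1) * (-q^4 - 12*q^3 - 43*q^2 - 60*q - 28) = -q^4 - 12*q^3 - 43*q^2 - 60*q - 28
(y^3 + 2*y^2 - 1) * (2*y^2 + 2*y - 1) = 2*y^5 + 6*y^4 + 3*y^3 - 4*y^2 - 2*y + 1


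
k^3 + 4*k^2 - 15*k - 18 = (k - 3)*(k + 1)*(k + 6)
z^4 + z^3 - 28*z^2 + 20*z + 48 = (z - 4)*(z - 2)*(z + 1)*(z + 6)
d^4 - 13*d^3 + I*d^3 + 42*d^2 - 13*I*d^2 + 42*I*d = d*(d - 7)*(d - 6)*(d + I)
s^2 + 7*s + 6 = (s + 1)*(s + 6)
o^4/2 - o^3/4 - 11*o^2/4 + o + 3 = (o/2 + 1/2)*(o - 2)*(o - 3/2)*(o + 2)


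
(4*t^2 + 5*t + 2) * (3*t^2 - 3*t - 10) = 12*t^4 + 3*t^3 - 49*t^2 - 56*t - 20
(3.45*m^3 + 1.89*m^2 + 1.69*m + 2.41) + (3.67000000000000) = 3.45*m^3 + 1.89*m^2 + 1.69*m + 6.08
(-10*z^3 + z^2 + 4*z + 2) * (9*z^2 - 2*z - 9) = -90*z^5 + 29*z^4 + 124*z^3 + z^2 - 40*z - 18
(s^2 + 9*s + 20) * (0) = 0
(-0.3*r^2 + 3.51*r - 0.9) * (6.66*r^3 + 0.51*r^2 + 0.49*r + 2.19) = -1.998*r^5 + 23.2236*r^4 - 4.3509*r^3 + 0.6039*r^2 + 7.2459*r - 1.971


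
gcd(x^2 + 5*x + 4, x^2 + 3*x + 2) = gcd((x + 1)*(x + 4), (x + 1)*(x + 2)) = x + 1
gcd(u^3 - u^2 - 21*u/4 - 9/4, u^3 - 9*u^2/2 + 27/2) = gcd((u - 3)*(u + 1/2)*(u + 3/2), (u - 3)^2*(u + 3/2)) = u^2 - 3*u/2 - 9/2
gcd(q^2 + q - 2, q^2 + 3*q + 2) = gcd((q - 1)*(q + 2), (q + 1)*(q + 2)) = q + 2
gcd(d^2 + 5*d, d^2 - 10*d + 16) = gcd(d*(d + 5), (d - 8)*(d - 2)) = 1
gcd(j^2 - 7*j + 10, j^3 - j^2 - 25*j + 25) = j - 5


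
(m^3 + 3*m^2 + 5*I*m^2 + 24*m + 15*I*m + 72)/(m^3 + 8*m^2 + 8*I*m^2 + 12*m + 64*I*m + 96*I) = (m^2 + 3*m*(1 - I) - 9*I)/(m^2 + 8*m + 12)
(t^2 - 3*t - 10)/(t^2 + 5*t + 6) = (t - 5)/(t + 3)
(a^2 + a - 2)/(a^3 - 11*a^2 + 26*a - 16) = (a + 2)/(a^2 - 10*a + 16)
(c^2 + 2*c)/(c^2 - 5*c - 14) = c/(c - 7)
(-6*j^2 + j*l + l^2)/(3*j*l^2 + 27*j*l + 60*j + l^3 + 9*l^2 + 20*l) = (-2*j + l)/(l^2 + 9*l + 20)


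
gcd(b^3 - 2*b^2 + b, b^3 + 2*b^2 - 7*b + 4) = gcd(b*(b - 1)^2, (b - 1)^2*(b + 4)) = b^2 - 2*b + 1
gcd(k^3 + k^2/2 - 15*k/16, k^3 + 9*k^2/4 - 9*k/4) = k^2 - 3*k/4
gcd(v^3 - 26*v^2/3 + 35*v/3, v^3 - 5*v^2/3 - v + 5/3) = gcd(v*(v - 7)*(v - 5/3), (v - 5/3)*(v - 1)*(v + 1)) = v - 5/3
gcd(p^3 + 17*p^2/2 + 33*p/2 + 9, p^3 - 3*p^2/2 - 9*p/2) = p + 3/2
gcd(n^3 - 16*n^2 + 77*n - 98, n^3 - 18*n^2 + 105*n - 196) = n^2 - 14*n + 49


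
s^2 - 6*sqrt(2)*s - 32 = (s - 8*sqrt(2))*(s + 2*sqrt(2))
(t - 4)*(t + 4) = t^2 - 16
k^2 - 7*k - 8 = (k - 8)*(k + 1)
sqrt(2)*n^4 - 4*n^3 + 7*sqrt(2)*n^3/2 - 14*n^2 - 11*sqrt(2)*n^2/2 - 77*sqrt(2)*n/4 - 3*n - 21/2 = (n + 7/2)*(n - 3*sqrt(2))*(n + sqrt(2)/2)*(sqrt(2)*n + 1)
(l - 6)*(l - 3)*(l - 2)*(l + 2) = l^4 - 9*l^3 + 14*l^2 + 36*l - 72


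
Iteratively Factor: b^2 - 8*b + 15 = (b - 3)*(b - 5)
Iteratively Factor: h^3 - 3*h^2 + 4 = (h - 2)*(h^2 - h - 2) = (h - 2)^2*(h + 1)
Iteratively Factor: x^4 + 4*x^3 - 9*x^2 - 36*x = (x + 4)*(x^3 - 9*x) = (x - 3)*(x + 4)*(x^2 + 3*x) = (x - 3)*(x + 3)*(x + 4)*(x)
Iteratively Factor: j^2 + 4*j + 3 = (j + 1)*(j + 3)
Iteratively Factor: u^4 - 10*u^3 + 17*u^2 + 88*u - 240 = (u - 5)*(u^3 - 5*u^2 - 8*u + 48) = (u - 5)*(u + 3)*(u^2 - 8*u + 16) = (u - 5)*(u - 4)*(u + 3)*(u - 4)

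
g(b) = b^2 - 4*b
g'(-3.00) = -10.00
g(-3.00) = 21.00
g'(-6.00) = -16.00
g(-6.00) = 60.00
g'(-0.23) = -4.46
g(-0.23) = 0.97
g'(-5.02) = -14.04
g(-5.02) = 45.28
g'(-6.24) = -16.48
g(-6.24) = 63.90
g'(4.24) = 4.48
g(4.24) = 1.02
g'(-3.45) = -10.90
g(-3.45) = 25.70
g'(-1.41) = -6.82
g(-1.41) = 7.63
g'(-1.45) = -6.90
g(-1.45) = 7.90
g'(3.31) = 2.62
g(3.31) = -2.28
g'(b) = 2*b - 4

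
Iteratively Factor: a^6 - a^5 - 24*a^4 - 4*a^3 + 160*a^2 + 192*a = (a + 3)*(a^5 - 4*a^4 - 12*a^3 + 32*a^2 + 64*a) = (a + 2)*(a + 3)*(a^4 - 6*a^3 + 32*a) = (a + 2)^2*(a + 3)*(a^3 - 8*a^2 + 16*a) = (a - 4)*(a + 2)^2*(a + 3)*(a^2 - 4*a) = a*(a - 4)*(a + 2)^2*(a + 3)*(a - 4)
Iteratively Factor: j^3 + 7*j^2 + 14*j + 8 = (j + 2)*(j^2 + 5*j + 4) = (j + 1)*(j + 2)*(j + 4)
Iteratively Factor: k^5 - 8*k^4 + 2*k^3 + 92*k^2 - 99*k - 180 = (k - 5)*(k^4 - 3*k^3 - 13*k^2 + 27*k + 36) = (k - 5)*(k + 1)*(k^3 - 4*k^2 - 9*k + 36) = (k - 5)*(k - 4)*(k + 1)*(k^2 - 9) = (k - 5)*(k - 4)*(k + 1)*(k + 3)*(k - 3)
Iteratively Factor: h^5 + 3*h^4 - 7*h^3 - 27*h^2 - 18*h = (h)*(h^4 + 3*h^3 - 7*h^2 - 27*h - 18) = h*(h + 1)*(h^3 + 2*h^2 - 9*h - 18) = h*(h + 1)*(h + 2)*(h^2 - 9) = h*(h - 3)*(h + 1)*(h + 2)*(h + 3)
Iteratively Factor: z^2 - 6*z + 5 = (z - 1)*(z - 5)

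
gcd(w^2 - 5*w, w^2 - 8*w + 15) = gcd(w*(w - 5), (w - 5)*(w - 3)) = w - 5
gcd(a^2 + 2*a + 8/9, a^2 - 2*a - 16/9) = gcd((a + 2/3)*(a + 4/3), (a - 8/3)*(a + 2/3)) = a + 2/3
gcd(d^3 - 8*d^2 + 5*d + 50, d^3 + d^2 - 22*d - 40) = d^2 - 3*d - 10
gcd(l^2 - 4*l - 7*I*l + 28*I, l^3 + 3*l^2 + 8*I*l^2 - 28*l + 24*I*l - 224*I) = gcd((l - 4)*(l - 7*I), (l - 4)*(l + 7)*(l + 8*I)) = l - 4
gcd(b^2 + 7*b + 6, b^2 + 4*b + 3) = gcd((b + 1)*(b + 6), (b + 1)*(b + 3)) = b + 1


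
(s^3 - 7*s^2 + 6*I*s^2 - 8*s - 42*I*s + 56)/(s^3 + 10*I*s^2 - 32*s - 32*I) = (s - 7)/(s + 4*I)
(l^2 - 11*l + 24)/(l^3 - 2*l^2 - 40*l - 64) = (l - 3)/(l^2 + 6*l + 8)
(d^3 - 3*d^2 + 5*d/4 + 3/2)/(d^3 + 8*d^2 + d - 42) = (d^2 - d - 3/4)/(d^2 + 10*d + 21)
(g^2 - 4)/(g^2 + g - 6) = (g + 2)/(g + 3)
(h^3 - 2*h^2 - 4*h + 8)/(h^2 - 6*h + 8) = (h^2 - 4)/(h - 4)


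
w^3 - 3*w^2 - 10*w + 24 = (w - 4)*(w - 2)*(w + 3)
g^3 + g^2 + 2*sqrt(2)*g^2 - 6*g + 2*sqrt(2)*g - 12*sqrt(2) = (g - 2)*(g + 3)*(g + 2*sqrt(2))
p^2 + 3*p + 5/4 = (p + 1/2)*(p + 5/2)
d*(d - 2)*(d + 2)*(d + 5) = d^4 + 5*d^3 - 4*d^2 - 20*d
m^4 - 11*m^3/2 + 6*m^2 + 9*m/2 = m*(m - 3)^2*(m + 1/2)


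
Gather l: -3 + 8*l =8*l - 3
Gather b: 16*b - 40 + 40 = 16*b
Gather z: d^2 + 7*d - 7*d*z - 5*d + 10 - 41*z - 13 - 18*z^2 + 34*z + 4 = d^2 + 2*d - 18*z^2 + z*(-7*d - 7) + 1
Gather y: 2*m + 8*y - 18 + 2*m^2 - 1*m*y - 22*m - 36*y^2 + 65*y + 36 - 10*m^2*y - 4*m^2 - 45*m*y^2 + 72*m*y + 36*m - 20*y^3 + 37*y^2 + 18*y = -2*m^2 + 16*m - 20*y^3 + y^2*(1 - 45*m) + y*(-10*m^2 + 71*m + 91) + 18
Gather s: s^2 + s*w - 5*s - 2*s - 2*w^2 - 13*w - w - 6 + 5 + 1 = s^2 + s*(w - 7) - 2*w^2 - 14*w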